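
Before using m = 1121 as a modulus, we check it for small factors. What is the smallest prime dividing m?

1121 is odd.
Digit sum 5, not divisible by 3.
Ends in 1: not divisible by 5.
7: 1121 = 7·160 + 1
11: 1121 = 11·101 + 10
13: 1121 = 13·86 + 3
17: 1121 = 17·65 + 16
19: 1121 = 19·59

19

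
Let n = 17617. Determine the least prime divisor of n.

17617 is odd.
Digit sum 22, not divisible by 3.
Ends in 7: not divisible by 5.
7: 17617 = 7·2516 + 5
11: 17617 = 11·1601 + 6
13: 17617 = 13·1355 + 2
17: 17617 = 17·1036 + 5
19: 17617 = 19·927 + 4
23: 17617 = 23·765 + 22
29: 17617 = 29·607 + 14
31: 17617 = 31·568 + 9
37: 17617 = 37·476 + 5
41: 17617 = 41·429 + 28
43: 17617 = 43·409 + 30
47: 17617 = 47·374 + 39
53: 17617 = 53·332 + 21
59: 17617 = 59·298 + 35
61: 17617 = 61·288 + 49
67: 17617 = 67·262 + 63
71: 17617 = 71·248 + 9
73: 17617 = 73·241 + 24
79: 17617 = 79·223

79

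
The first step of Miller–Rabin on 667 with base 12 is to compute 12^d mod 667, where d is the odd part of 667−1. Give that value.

302

667 − 1 = 666 = 2^1 · 333, so d = 333.
12^1 ≡ 12 (mod 667)
12^2 ≡ 12^2 = 144 ≡ 144 (mod 667)
12^4 ≡ 144^2 = 20736 ≡ 59 (mod 667)
12^8 ≡ 59^2 = 3481 ≡ 146 (mod 667)
12^16 ≡ 146^2 = 21316 ≡ 639 (mod 667)
12^32 ≡ 639^2 = 408321 ≡ 117 (mod 667)
12^64 ≡ 117^2 = 13689 ≡ 349 (mod 667)
12^128 ≡ 349^2 = 121801 ≡ 407 (mod 667)
12^256 ≡ 407^2 = 165649 ≡ 233 (mod 667)
333 = 256 + 64 + 8 + 4 + 1 in binary powers of 2.
So 12^333 ≡ 233 · 349 · 146 · 59 · 12 ≡ 302 (mod 667).
Squaring chain: 302; never reaches −1, so base 12 is a Miller–Rabin witness that 667 is composite.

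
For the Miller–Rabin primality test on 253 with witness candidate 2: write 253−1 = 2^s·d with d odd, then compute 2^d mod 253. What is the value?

118

253 − 1 = 252 = 2^2 · 63, so d = 63.
2^1 ≡ 2 (mod 253)
2^2 ≡ 2^2 = 4 ≡ 4 (mod 253)
2^4 ≡ 4^2 = 16 ≡ 16 (mod 253)
2^8 ≡ 16^2 = 256 ≡ 3 (mod 253)
2^16 ≡ 3^2 = 9 ≡ 9 (mod 253)
2^32 ≡ 9^2 = 81 ≡ 81 (mod 253)
63 = 32 + 16 + 8 + 4 + 2 + 1 in binary powers of 2.
So 2^63 ≡ 81 · 9 · 3 · 16 · 4 · 2 ≡ 118 (mod 253).
Squaring chain: 118 → 9; never reaches −1, so base 2 is a Miller–Rabin witness that 253 is composite.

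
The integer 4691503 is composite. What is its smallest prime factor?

59

4691503 is odd.
Digit sum 28, not divisible by 3.
Ends in 3: not divisible by 5.
7: 4691503 = 7·670214 + 5
11: 4691503 = 11·426500 + 3
13: 4691503 = 13·360884 + 11
17: 4691503 = 17·275970 + 13
19: 4691503 = 19·246921 + 4
23: 4691503 = 23·203978 + 9
29: 4691503 = 29·161775 + 28
31: 4691503 = 31·151338 + 25
37: 4691503 = 37·126797 + 14
41: 4691503 = 41·114426 + 37
43: 4691503 = 43·109104 + 31
47: 4691503 = 47·99819 + 10
53: 4691503 = 53·88518 + 49
59: 4691503 = 59·79517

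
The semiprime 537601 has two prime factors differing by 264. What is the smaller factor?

613

Since p = q + 264, we have 537601 = q(q + 264), so q² + 264q − 537601 = 0.
Discriminant: 264² + 4·537601 = 69696 + 2150404 = 2220100; √2220100 = 1490.
q = (−264 + 1490)/2 = 613, and p = q + 264 = 877.
Check: 613 · 877 = 537601.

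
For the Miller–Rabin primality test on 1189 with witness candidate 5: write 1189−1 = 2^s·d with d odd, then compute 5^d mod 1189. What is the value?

1169

1189 − 1 = 1188 = 2^2 · 297, so d = 297.
5^1 ≡ 5 (mod 1189)
5^2 ≡ 5^2 = 25 ≡ 25 (mod 1189)
5^4 ≡ 25^2 = 625 ≡ 625 (mod 1189)
5^8 ≡ 625^2 = 390625 ≡ 633 (mod 1189)
5^16 ≡ 633^2 = 400689 ≡ 1185 (mod 1189)
5^32 ≡ 1185^2 = 1404225 ≡ 16 (mod 1189)
5^64 ≡ 16^2 = 256 ≡ 256 (mod 1189)
5^128 ≡ 256^2 = 65536 ≡ 141 (mod 1189)
5^256 ≡ 141^2 = 19881 ≡ 857 (mod 1189)
297 = 256 + 32 + 8 + 1 in binary powers of 2.
So 5^297 ≡ 857 · 16 · 633 · 5 ≡ 1169 (mod 1189).
Squaring chain: 1169 → 400; never reaches −1, so base 5 is a Miller–Rabin witness that 1189 is composite.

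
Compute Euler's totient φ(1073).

Factor: 1073 = 29 · 37.
φ(1073) = (29−1) · (37−1) = 28 · 36 = 1008.

1008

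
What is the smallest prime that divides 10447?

31

10447 is odd.
Digit sum 16, not divisible by 3.
Ends in 7: not divisible by 5.
7: 10447 = 7·1492 + 3
11: 10447 = 11·949 + 8
13: 10447 = 13·803 + 8
17: 10447 = 17·614 + 9
19: 10447 = 19·549 + 16
23: 10447 = 23·454 + 5
29: 10447 = 29·360 + 7
31: 10447 = 31·337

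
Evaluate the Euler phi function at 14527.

14256

Factor: 14527 = 73 · 199.
φ(14527) = (73−1) · (199−1) = 72 · 198 = 14256.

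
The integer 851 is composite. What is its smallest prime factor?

23

851 is odd.
Digit sum 14, not divisible by 3.
Ends in 1: not divisible by 5.
7: 851 = 7·121 + 4
11: 851 = 11·77 + 4
13: 851 = 13·65 + 6
17: 851 = 17·50 + 1
19: 851 = 19·44 + 15
23: 851 = 23·37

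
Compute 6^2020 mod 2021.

6^1 ≡ 6 (mod 2021)
6^2 ≡ 6^2 = 36 ≡ 36 (mod 2021)
6^4 ≡ 36^2 = 1296 ≡ 1296 (mod 2021)
6^8 ≡ 1296^2 = 1679616 ≡ 165 (mod 2021)
6^16 ≡ 165^2 = 27225 ≡ 952 (mod 2021)
6^32 ≡ 952^2 = 906304 ≡ 896 (mod 2021)
6^64 ≡ 896^2 = 802816 ≡ 479 (mod 2021)
6^128 ≡ 479^2 = 229441 ≡ 1068 (mod 2021)
6^256 ≡ 1068^2 = 1140624 ≡ 780 (mod 2021)
6^512 ≡ 780^2 = 608400 ≡ 79 (mod 2021)
6^1024 ≡ 79^2 = 6241 ≡ 178 (mod 2021)
2020 = 1024 + 512 + 256 + 128 + 64 + 32 + 4 in binary powers of 2.
So 6^2020 ≡ 178 · 79 · 780 · 1068 · 479 · 896 · 1296 ≡ 1511 (mod 2021).
Since 1511 ≠ 1, base 6 is a Fermat witness: 2021 is composite.

1511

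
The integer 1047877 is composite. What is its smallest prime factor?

1047877 is odd.
Digit sum 34, not divisible by 3.
Ends in 7: not divisible by 5.
7: 1047877 = 7·149696 + 5
11: 1047877 = 11·95261 + 6
13: 1047877 = 13·80605 + 12
17: 1047877 = 17·61639 + 14
19: 1047877 = 19·55151 + 8
23: 1047877 = 23·45559 + 20
29: 1047877 = 29·36133 + 20
31: 1047877 = 31·33802 + 15
37: 1047877 = 37·28321

37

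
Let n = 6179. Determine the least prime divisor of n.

37

6179 is odd.
Digit sum 23, not divisible by 3.
Ends in 9: not divisible by 5.
7: 6179 = 7·882 + 5
11: 6179 = 11·561 + 8
13: 6179 = 13·475 + 4
17: 6179 = 17·363 + 8
19: 6179 = 19·325 + 4
23: 6179 = 23·268 + 15
29: 6179 = 29·213 + 2
31: 6179 = 31·199 + 10
37: 6179 = 37·167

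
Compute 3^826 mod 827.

3^1 ≡ 3 (mod 827)
3^2 ≡ 3^2 = 9 ≡ 9 (mod 827)
3^4 ≡ 9^2 = 81 ≡ 81 (mod 827)
3^8 ≡ 81^2 = 6561 ≡ 772 (mod 827)
3^16 ≡ 772^2 = 595984 ≡ 544 (mod 827)
3^32 ≡ 544^2 = 295936 ≡ 697 (mod 827)
3^64 ≡ 697^2 = 485809 ≡ 360 (mod 827)
3^128 ≡ 360^2 = 129600 ≡ 588 (mod 827)
3^256 ≡ 588^2 = 345744 ≡ 58 (mod 827)
3^512 ≡ 58^2 = 3364 ≡ 56 (mod 827)
826 = 512 + 256 + 32 + 16 + 8 + 2 in binary powers of 2.
So 3^826 ≡ 56 · 58 · 697 · 544 · 772 · 9 ≡ 1 (mod 827).
Since the result is 1, base 3 gives no evidence that 827 is composite.

1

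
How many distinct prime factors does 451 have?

2

451 = 11 · 41
451 = 11 · 41, which has 2 distinct prime factors.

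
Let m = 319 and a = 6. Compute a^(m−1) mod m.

6^1 ≡ 6 (mod 319)
6^2 ≡ 6^2 = 36 ≡ 36 (mod 319)
6^4 ≡ 36^2 = 1296 ≡ 20 (mod 319)
6^8 ≡ 20^2 = 400 ≡ 81 (mod 319)
6^16 ≡ 81^2 = 6561 ≡ 181 (mod 319)
6^32 ≡ 181^2 = 32761 ≡ 223 (mod 319)
6^64 ≡ 223^2 = 49729 ≡ 284 (mod 319)
6^128 ≡ 284^2 = 80656 ≡ 268 (mod 319)
6^256 ≡ 268^2 = 71824 ≡ 49 (mod 319)
318 = 256 + 32 + 16 + 8 + 4 + 2 in binary powers of 2.
So 6^318 ≡ 49 · 223 · 181 · 81 · 20 · 36 ≡ 103 (mod 319).
Since 103 ≠ 1, base 6 is a Fermat witness: 319 is composite.

103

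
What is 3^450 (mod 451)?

3^1 ≡ 3 (mod 451)
3^2 ≡ 3^2 = 9 ≡ 9 (mod 451)
3^4 ≡ 9^2 = 81 ≡ 81 (mod 451)
3^8 ≡ 81^2 = 6561 ≡ 247 (mod 451)
3^16 ≡ 247^2 = 61009 ≡ 124 (mod 451)
3^32 ≡ 124^2 = 15376 ≡ 42 (mod 451)
3^64 ≡ 42^2 = 1764 ≡ 411 (mod 451)
3^128 ≡ 411^2 = 168921 ≡ 247 (mod 451)
3^256 ≡ 247^2 = 61009 ≡ 124 (mod 451)
450 = 256 + 128 + 64 + 2 in binary powers of 2.
So 3^450 ≡ 124 · 247 · 411 · 9 ≡ 419 (mod 451).
Since 419 ≠ 1, base 3 is a Fermat witness: 451 is composite.

419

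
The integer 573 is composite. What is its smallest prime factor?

3

573 is odd.
Digit sum 15, divisible by 3.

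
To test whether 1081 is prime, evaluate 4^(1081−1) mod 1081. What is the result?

200

4^1 ≡ 4 (mod 1081)
4^2 ≡ 4^2 = 16 ≡ 16 (mod 1081)
4^4 ≡ 16^2 = 256 ≡ 256 (mod 1081)
4^8 ≡ 256^2 = 65536 ≡ 676 (mod 1081)
4^16 ≡ 676^2 = 456976 ≡ 794 (mod 1081)
4^32 ≡ 794^2 = 630436 ≡ 213 (mod 1081)
4^64 ≡ 213^2 = 45369 ≡ 1048 (mod 1081)
4^128 ≡ 1048^2 = 1098304 ≡ 8 (mod 1081)
4^256 ≡ 8^2 = 64 ≡ 64 (mod 1081)
4^512 ≡ 64^2 = 4096 ≡ 853 (mod 1081)
4^1024 ≡ 853^2 = 727609 ≡ 96 (mod 1081)
1080 = 1024 + 32 + 16 + 8 in binary powers of 2.
So 4^1080 ≡ 96 · 213 · 794 · 676 ≡ 200 (mod 1081).
Since 200 ≠ 1, base 4 is a Fermat witness: 1081 is composite.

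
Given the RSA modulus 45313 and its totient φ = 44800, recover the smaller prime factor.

113

φ(n) = (p−1)(q−1) = n − (p+q) + 1, so p + q = 45313 − 44800 + 1 = 514.
p and q are the roots of t² − 514t + 45313 = 0.
Discriminant: 514² − 4·45313 = 264196 − 181252 = 82944; √82944 = 288.
q = (514 − 288)/2 = 113, p = (514 + 288)/2 = 401.
Check: 113 · 401 = 45313.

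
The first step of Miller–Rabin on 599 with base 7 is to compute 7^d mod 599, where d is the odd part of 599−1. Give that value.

599 − 1 = 598 = 2^1 · 299, so d = 299.
7^1 ≡ 7 (mod 599)
7^2 ≡ 7^2 = 49 ≡ 49 (mod 599)
7^4 ≡ 49^2 = 2401 ≡ 5 (mod 599)
7^8 ≡ 5^2 = 25 ≡ 25 (mod 599)
7^16 ≡ 25^2 = 625 ≡ 26 (mod 599)
7^32 ≡ 26^2 = 676 ≡ 77 (mod 599)
7^64 ≡ 77^2 = 5929 ≡ 538 (mod 599)
7^128 ≡ 538^2 = 289444 ≡ 127 (mod 599)
7^256 ≡ 127^2 = 16129 ≡ 555 (mod 599)
299 = 256 + 32 + 8 + 2 + 1 in binary powers of 2.
So 7^299 ≡ 555 · 77 · 25 · 49 · 7 ≡ 598 (mod 599).
Since 7^d ≡ 598 (mod 599), base 7 does not prove 599 composite.

598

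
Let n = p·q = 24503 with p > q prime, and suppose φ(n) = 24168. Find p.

φ(n) = (p−1)(q−1) = n − (p+q) + 1, so p + q = 24503 − 24168 + 1 = 336.
p and q are the roots of t² − 336t + 24503 = 0.
Discriminant: 336² − 4·24503 = 112896 − 98012 = 14884; √14884 = 122.
q = (336 − 122)/2 = 107, p = (336 + 122)/2 = 229.
Check: 107 · 229 = 24503.

229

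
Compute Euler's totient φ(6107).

Factor: 6107 = 31 · 197.
φ(6107) = (31−1) · (197−1) = 30 · 196 = 5880.

5880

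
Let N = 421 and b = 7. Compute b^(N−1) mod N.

7^1 ≡ 7 (mod 421)
7^2 ≡ 7^2 = 49 ≡ 49 (mod 421)
7^4 ≡ 49^2 = 2401 ≡ 296 (mod 421)
7^8 ≡ 296^2 = 87616 ≡ 48 (mod 421)
7^16 ≡ 48^2 = 2304 ≡ 199 (mod 421)
7^32 ≡ 199^2 = 39601 ≡ 27 (mod 421)
7^64 ≡ 27^2 = 729 ≡ 308 (mod 421)
7^128 ≡ 308^2 = 94864 ≡ 139 (mod 421)
7^256 ≡ 139^2 = 19321 ≡ 376 (mod 421)
420 = 256 + 128 + 32 + 4 in binary powers of 2.
So 7^420 ≡ 376 · 139 · 27 · 296 ≡ 1 (mod 421).
Since the result is 1, base 7 gives no evidence that 421 is composite.

1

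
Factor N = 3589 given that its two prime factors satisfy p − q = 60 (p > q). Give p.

Since p = q + 60, we have 3589 = q(q + 60), so q² + 60q − 3589 = 0.
Discriminant: 60² + 4·3589 = 3600 + 14356 = 17956; √17956 = 134.
q = (−60 + 134)/2 = 37, and p = q + 60 = 97.
Check: 37 · 97 = 3589.

97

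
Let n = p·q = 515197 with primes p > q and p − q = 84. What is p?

761

Since p = q + 84, we have 515197 = q(q + 84), so q² + 84q − 515197 = 0.
Discriminant: 84² + 4·515197 = 7056 + 2060788 = 2067844; √2067844 = 1438.
q = (−84 + 1438)/2 = 677, and p = q + 84 = 761.
Check: 677 · 761 = 515197.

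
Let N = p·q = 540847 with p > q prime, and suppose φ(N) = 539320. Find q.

φ(n) = (p−1)(q−1) = n − (p+q) + 1, so p + q = 540847 − 539320 + 1 = 1528.
p and q are the roots of t² − 1528t + 540847 = 0.
Discriminant: 1528² − 4·540847 = 2334784 − 2163388 = 171396; √171396 = 414.
q = (1528 − 414)/2 = 557, p = (1528 + 414)/2 = 971.
Check: 557 · 971 = 540847.

557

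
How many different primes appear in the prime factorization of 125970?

6

125970 = 2 · 62985
62985 = 3 · 20995
20995 = 5 · 4199
4199 = 13 · 323
323 = 17 · 19
125970 = 2 · 3 · 5 · 13 · 17 · 19, which has 6 distinct prime factors.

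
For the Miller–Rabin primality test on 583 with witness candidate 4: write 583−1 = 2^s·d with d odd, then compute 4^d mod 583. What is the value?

583 − 1 = 582 = 2^1 · 291, so d = 291.
4^1 ≡ 4 (mod 583)
4^2 ≡ 4^2 = 16 ≡ 16 (mod 583)
4^4 ≡ 16^2 = 256 ≡ 256 (mod 583)
4^8 ≡ 256^2 = 65536 ≡ 240 (mod 583)
4^16 ≡ 240^2 = 57600 ≡ 466 (mod 583)
4^32 ≡ 466^2 = 217156 ≡ 280 (mod 583)
4^64 ≡ 280^2 = 78400 ≡ 278 (mod 583)
4^128 ≡ 278^2 = 77284 ≡ 328 (mod 583)
4^256 ≡ 328^2 = 107584 ≡ 312 (mod 583)
291 = 256 + 32 + 2 + 1 in binary powers of 2.
So 4^291 ≡ 312 · 280 · 16 · 4 ≡ 70 (mod 583).
Squaring chain: 70; never reaches −1, so base 4 is a Miller–Rabin witness that 583 is composite.

70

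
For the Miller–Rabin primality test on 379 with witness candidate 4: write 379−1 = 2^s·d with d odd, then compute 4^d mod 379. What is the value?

379 − 1 = 378 = 2^1 · 189, so d = 189.
4^1 ≡ 4 (mod 379)
4^2 ≡ 4^2 = 16 ≡ 16 (mod 379)
4^4 ≡ 16^2 = 256 ≡ 256 (mod 379)
4^8 ≡ 256^2 = 65536 ≡ 348 (mod 379)
4^16 ≡ 348^2 = 121104 ≡ 203 (mod 379)
4^32 ≡ 203^2 = 41209 ≡ 277 (mod 379)
4^64 ≡ 277^2 = 76729 ≡ 171 (mod 379)
4^128 ≡ 171^2 = 29241 ≡ 58 (mod 379)
189 = 128 + 32 + 16 + 8 + 4 + 1 in binary powers of 2.
So 4^189 ≡ 58 · 277 · 203 · 348 · 256 · 4 ≡ 1 (mod 379).
Since 4^d ≡ 1 (mod 379), base 4 does not prove 379 composite.

1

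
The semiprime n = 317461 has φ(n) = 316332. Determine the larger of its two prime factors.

607

φ(n) = (p−1)(q−1) = n − (p+q) + 1, so p + q = 317461 − 316332 + 1 = 1130.
p and q are the roots of t² − 1130t + 317461 = 0.
Discriminant: 1130² − 4·317461 = 1276900 − 1269844 = 7056; √7056 = 84.
q = (1130 − 84)/2 = 523, p = (1130 + 84)/2 = 607.
Check: 523 · 607 = 317461.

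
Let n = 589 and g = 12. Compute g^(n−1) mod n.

12^1 ≡ 12 (mod 589)
12^2 ≡ 12^2 = 144 ≡ 144 (mod 589)
12^4 ≡ 144^2 = 20736 ≡ 121 (mod 589)
12^8 ≡ 121^2 = 14641 ≡ 505 (mod 589)
12^16 ≡ 505^2 = 255025 ≡ 577 (mod 589)
12^32 ≡ 577^2 = 332929 ≡ 144 (mod 589)
12^64 ≡ 144^2 = 20736 ≡ 121 (mod 589)
12^128 ≡ 121^2 = 14641 ≡ 505 (mod 589)
12^256 ≡ 505^2 = 255025 ≡ 577 (mod 589)
12^512 ≡ 577^2 = 332929 ≡ 144 (mod 589)
588 = 512 + 64 + 8 + 4 in binary powers of 2.
So 12^588 ≡ 144 · 121 · 505 · 121 ≡ 39 (mod 589).
Since 39 ≠ 1, base 12 is a Fermat witness: 589 is composite.

39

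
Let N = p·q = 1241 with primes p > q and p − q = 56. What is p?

73

Since p = q + 56, we have 1241 = q(q + 56), so q² + 56q − 1241 = 0.
Discriminant: 56² + 4·1241 = 3136 + 4964 = 8100; √8100 = 90.
q = (−56 + 90)/2 = 17, and p = q + 56 = 73.
Check: 17 · 73 = 1241.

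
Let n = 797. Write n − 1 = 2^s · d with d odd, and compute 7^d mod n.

797 − 1 = 796 = 2^2 · 199, so d = 199.
7^1 ≡ 7 (mod 797)
7^2 ≡ 7^2 = 49 ≡ 49 (mod 797)
7^4 ≡ 49^2 = 2401 ≡ 10 (mod 797)
7^8 ≡ 10^2 = 100 ≡ 100 (mod 797)
7^16 ≡ 100^2 = 10000 ≡ 436 (mod 797)
7^32 ≡ 436^2 = 190096 ≡ 410 (mod 797)
7^64 ≡ 410^2 = 168100 ≡ 730 (mod 797)
7^128 ≡ 730^2 = 532900 ≡ 504 (mod 797)
199 = 128 + 64 + 4 + 2 + 1 in binary powers of 2.
So 7^199 ≡ 504 · 730 · 10 · 49 · 7 ≡ 582 (mod 797).
Squaring chain: 582 → 796; reaches −1, so base 7 does not prove 797 composite.

582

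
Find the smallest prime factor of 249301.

13

249301 is odd.
Digit sum 19, not divisible by 3.
Ends in 1: not divisible by 5.
7: 249301 = 7·35614 + 3
11: 249301 = 11·22663 + 8
13: 249301 = 13·19177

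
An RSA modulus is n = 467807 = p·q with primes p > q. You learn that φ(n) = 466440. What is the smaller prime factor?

φ(n) = (p−1)(q−1) = n − (p+q) + 1, so p + q = 467807 − 466440 + 1 = 1368.
p and q are the roots of t² − 1368t + 467807 = 0.
Discriminant: 1368² − 4·467807 = 1871424 − 1871228 = 196; √196 = 14.
q = (1368 − 14)/2 = 677, p = (1368 + 14)/2 = 691.
Check: 677 · 691 = 467807.

677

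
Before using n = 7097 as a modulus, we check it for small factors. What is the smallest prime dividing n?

7097 is odd.
Digit sum 23, not divisible by 3.
Ends in 7: not divisible by 5.
7: 7097 = 7·1013 + 6
11: 7097 = 11·645 + 2
13: 7097 = 13·545 + 12
17: 7097 = 17·417 + 8
19: 7097 = 19·373 + 10
23: 7097 = 23·308 + 13
29: 7097 = 29·244 + 21
31: 7097 = 31·228 + 29
37: 7097 = 37·191 + 30
41: 7097 = 41·173 + 4
43: 7097 = 43·165 + 2
47: 7097 = 47·151

47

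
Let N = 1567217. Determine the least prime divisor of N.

1567217 is odd.
Digit sum 29, not divisible by 3.
Ends in 7: not divisible by 5.
7: 1567217 = 7·223888 + 1
11: 1567217 = 11·142474 + 3
13: 1567217 = 13·120555 + 2
17: 1567217 = 17·92189 + 4
19: 1567217 = 19·82485 + 2
23: 1567217 = 23·68139 + 20
29: 1567217 = 29·54041 + 28
31: 1567217 = 31·50555 + 12
37: 1567217 = 37·42357 + 8
41: 1567217 = 41·38224 + 33
43: 1567217 = 43·36446 + 39
47: 1567217 = 47·33345 + 2
53: 1567217 = 53·29570 + 7
59: 1567217 = 59·26563

59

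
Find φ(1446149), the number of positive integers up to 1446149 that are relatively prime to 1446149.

Factor: 1446149 = 59 · 127 · 193.
φ(1446149) = (59−1) · (127−1) · (193−1) = 58 · 126 · 192 = 1403136.

1403136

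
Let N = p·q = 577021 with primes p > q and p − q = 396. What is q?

587

Since p = q + 396, we have 577021 = q(q + 396), so q² + 396q − 577021 = 0.
Discriminant: 396² + 4·577021 = 156816 + 2308084 = 2464900; √2464900 = 1570.
q = (−396 + 1570)/2 = 587, and p = q + 396 = 983.
Check: 587 · 983 = 577021.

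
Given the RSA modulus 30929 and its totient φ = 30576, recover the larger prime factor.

φ(n) = (p−1)(q−1) = n − (p+q) + 1, so p + q = 30929 − 30576 + 1 = 354.
p and q are the roots of t² − 354t + 30929 = 0.
Discriminant: 354² − 4·30929 = 125316 − 123716 = 1600; √1600 = 40.
q = (354 − 40)/2 = 157, p = (354 + 40)/2 = 197.
Check: 157 · 197 = 30929.

197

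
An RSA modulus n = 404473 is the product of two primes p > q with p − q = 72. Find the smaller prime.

Since p = q + 72, we have 404473 = q(q + 72), so q² + 72q − 404473 = 0.
Discriminant: 72² + 4·404473 = 5184 + 1617892 = 1623076; √1623076 = 1274.
q = (−72 + 1274)/2 = 601, and p = q + 72 = 673.
Check: 601 · 673 = 404473.

601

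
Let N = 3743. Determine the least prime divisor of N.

19

3743 is odd.
Digit sum 17, not divisible by 3.
Ends in 3: not divisible by 5.
7: 3743 = 7·534 + 5
11: 3743 = 11·340 + 3
13: 3743 = 13·287 + 12
17: 3743 = 17·220 + 3
19: 3743 = 19·197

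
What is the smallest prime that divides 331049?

331049 is odd.
Digit sum 20, not divisible by 3.
Ends in 9: not divisible by 5.
7: 331049 = 7·47292 + 5
11: 331049 = 11·30095 + 4
13: 331049 = 13·25465 + 4
17: 331049 = 17·19473 + 8
19: 331049 = 19·17423 + 12
23: 331049 = 23·14393 + 10
29: 331049 = 29·11415 + 14
31: 331049 = 31·10679

31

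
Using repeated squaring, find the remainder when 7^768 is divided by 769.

7^1 ≡ 7 (mod 769)
7^2 ≡ 7^2 = 49 ≡ 49 (mod 769)
7^4 ≡ 49^2 = 2401 ≡ 94 (mod 769)
7^8 ≡ 94^2 = 8836 ≡ 377 (mod 769)
7^16 ≡ 377^2 = 142129 ≡ 633 (mod 769)
7^32 ≡ 633^2 = 400689 ≡ 40 (mod 769)
7^64 ≡ 40^2 = 1600 ≡ 62 (mod 769)
7^128 ≡ 62^2 = 3844 ≡ 768 (mod 769)
7^256 ≡ 768^2 = 589824 ≡ 1 (mod 769)
7^512 ≡ 1^2 = 1 ≡ 1 (mod 769)
768 = 512 + 256 in binary powers of 2.
So 7^768 ≡ 1 · 1 ≡ 1 (mod 769).
Since the result is 1, base 7 gives no evidence that 769 is composite.

1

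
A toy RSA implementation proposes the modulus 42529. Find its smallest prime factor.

42529 is odd.
Digit sum 22, not divisible by 3.
Ends in 9: not divisible by 5.
7: 42529 = 7·6075 + 4
11: 42529 = 11·3866 + 3
13: 42529 = 13·3271 + 6
17: 42529 = 17·2501 + 12
19: 42529 = 19·2238 + 7
23: 42529 = 23·1849 + 2
29: 42529 = 29·1466 + 15
31: 42529 = 31·1371 + 28
37: 42529 = 37·1149 + 16
41: 42529 = 41·1037 + 12
43: 42529 = 43·989 + 2
47: 42529 = 47·904 + 41
53: 42529 = 53·802 + 23
59: 42529 = 59·720 + 49
61: 42529 = 61·697 + 12
67: 42529 = 67·634 + 51
71: 42529 = 71·599

71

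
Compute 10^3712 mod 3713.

10^1 ≡ 10 (mod 3713)
10^2 ≡ 10^2 = 100 ≡ 100 (mod 3713)
10^4 ≡ 100^2 = 10000 ≡ 2574 (mod 3713)
10^8 ≡ 2574^2 = 6625476 ≡ 1484 (mod 3713)
10^16 ≡ 1484^2 = 2202256 ≡ 447 (mod 3713)
10^32 ≡ 447^2 = 199809 ≡ 3020 (mod 3713)
10^64 ≡ 3020^2 = 9120400 ≡ 1272 (mod 3713)
10^128 ≡ 1272^2 = 1617984 ≡ 2829 (mod 3713)
10^256 ≡ 2829^2 = 8003241 ≡ 1726 (mod 3713)
10^512 ≡ 1726^2 = 2979076 ≡ 1250 (mod 3713)
10^1024 ≡ 1250^2 = 1562500 ≡ 3040 (mod 3713)
10^2048 ≡ 3040^2 = 9241600 ≡ 3656 (mod 3713)
3712 = 2048 + 1024 + 512 + 128 in binary powers of 2.
So 10^3712 ≡ 3656 · 3040 · 1250 · 2829 ≡ 2550 (mod 3713).
Since 2550 ≠ 1, base 10 is a Fermat witness: 3713 is composite.

2550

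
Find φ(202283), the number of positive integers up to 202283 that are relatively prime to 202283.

Factor: 202283 = 17 · 73 · 163.
φ(202283) = (17−1) · (73−1) · (163−1) = 16 · 72 · 162 = 186624.

186624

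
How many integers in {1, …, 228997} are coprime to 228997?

216480

Factor: 228997 = 31 · 83 · 89.
φ(228997) = (31−1) · (83−1) · (89−1) = 30 · 82 · 88 = 216480.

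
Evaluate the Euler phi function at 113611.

Factor: 113611 = 17 · 41 · 163.
φ(113611) = (17−1) · (41−1) · (163−1) = 16 · 40 · 162 = 103680.

103680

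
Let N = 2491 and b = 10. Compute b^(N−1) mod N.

1391

10^1 ≡ 10 (mod 2491)
10^2 ≡ 10^2 = 100 ≡ 100 (mod 2491)
10^4 ≡ 100^2 = 10000 ≡ 36 (mod 2491)
10^8 ≡ 36^2 = 1296 ≡ 1296 (mod 2491)
10^16 ≡ 1296^2 = 1679616 ≡ 682 (mod 2491)
10^32 ≡ 682^2 = 465124 ≡ 1798 (mod 2491)
10^64 ≡ 1798^2 = 3232804 ≡ 1977 (mod 2491)
10^128 ≡ 1977^2 = 3908529 ≡ 150 (mod 2491)
10^256 ≡ 150^2 = 22500 ≡ 81 (mod 2491)
10^512 ≡ 81^2 = 6561 ≡ 1579 (mod 2491)
10^1024 ≡ 1579^2 = 2493241 ≡ 2241 (mod 2491)
10^2048 ≡ 2241^2 = 5022081 ≡ 225 (mod 2491)
2490 = 2048 + 256 + 128 + 32 + 16 + 8 + 2 in binary powers of 2.
So 10^2490 ≡ 225 · 81 · 150 · 1798 · 682 · 1296 · 100 ≡ 1391 (mod 2491).
Since 1391 ≠ 1, base 10 is a Fermat witness: 2491 is composite.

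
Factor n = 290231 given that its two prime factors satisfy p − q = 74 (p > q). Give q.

503

Since p = q + 74, we have 290231 = q(q + 74), so q² + 74q − 290231 = 0.
Discriminant: 74² + 4·290231 = 5476 + 1160924 = 1166400; √1166400 = 1080.
q = (−74 + 1080)/2 = 503, and p = q + 74 = 577.
Check: 503 · 577 = 290231.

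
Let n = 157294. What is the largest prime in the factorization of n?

157294 = 2 · 78647
78647 = 31 · 2537
2537 = 43 · 59
59 is prime.
So 157294 = 2 · 31 · 43 · 59; the largest prime factor is 59.

59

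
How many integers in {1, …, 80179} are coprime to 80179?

70560

Factor: 80179 = 11 · 37 · 197.
φ(80179) = (11−1) · (37−1) · (197−1) = 10 · 36 · 196 = 70560.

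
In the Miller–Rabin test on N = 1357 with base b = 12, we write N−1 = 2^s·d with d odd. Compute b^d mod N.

1357 − 1 = 1356 = 2^2 · 339, so d = 339.
12^1 ≡ 12 (mod 1357)
12^2 ≡ 12^2 = 144 ≡ 144 (mod 1357)
12^4 ≡ 144^2 = 20736 ≡ 381 (mod 1357)
12^8 ≡ 381^2 = 145161 ≡ 1319 (mod 1357)
12^16 ≡ 1319^2 = 1739761 ≡ 87 (mod 1357)
12^32 ≡ 87^2 = 7569 ≡ 784 (mod 1357)
12^64 ≡ 784^2 = 614656 ≡ 1292 (mod 1357)
12^128 ≡ 1292^2 = 1669264 ≡ 154 (mod 1357)
12^256 ≡ 154^2 = 23716 ≡ 647 (mod 1357)
339 = 256 + 64 + 16 + 2 + 1 in binary powers of 2.
So 12^339 ≡ 647 · 1292 · 87 · 144 · 12 ≡ 579 (mod 1357).
Squaring chain: 579 → 62; never reaches −1, so base 12 is a Miller–Rabin witness that 1357 is composite.

579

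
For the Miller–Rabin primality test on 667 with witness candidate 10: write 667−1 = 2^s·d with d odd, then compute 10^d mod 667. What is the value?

667 − 1 = 666 = 2^1 · 333, so d = 333.
10^1 ≡ 10 (mod 667)
10^2 ≡ 10^2 = 100 ≡ 100 (mod 667)
10^4 ≡ 100^2 = 10000 ≡ 662 (mod 667)
10^8 ≡ 662^2 = 438244 ≡ 25 (mod 667)
10^16 ≡ 25^2 = 625 ≡ 625 (mod 667)
10^32 ≡ 625^2 = 390625 ≡ 430 (mod 667)
10^64 ≡ 430^2 = 184900 ≡ 141 (mod 667)
10^128 ≡ 141^2 = 19881 ≡ 538 (mod 667)
10^256 ≡ 538^2 = 289444 ≡ 633 (mod 667)
333 = 256 + 64 + 8 + 4 + 1 in binary powers of 2.
So 10^333 ≡ 633 · 141 · 25 · 662 · 10 ≡ 172 (mod 667).
Squaring chain: 172; never reaches −1, so base 10 is a Miller–Rabin witness that 667 is composite.

172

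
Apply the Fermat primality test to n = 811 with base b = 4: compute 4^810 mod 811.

1

4^1 ≡ 4 (mod 811)
4^2 ≡ 4^2 = 16 ≡ 16 (mod 811)
4^4 ≡ 16^2 = 256 ≡ 256 (mod 811)
4^8 ≡ 256^2 = 65536 ≡ 656 (mod 811)
4^16 ≡ 656^2 = 430336 ≡ 506 (mod 811)
4^32 ≡ 506^2 = 256036 ≡ 571 (mod 811)
4^64 ≡ 571^2 = 326041 ≡ 19 (mod 811)
4^128 ≡ 19^2 = 361 ≡ 361 (mod 811)
4^256 ≡ 361^2 = 130321 ≡ 561 (mod 811)
4^512 ≡ 561^2 = 314721 ≡ 53 (mod 811)
810 = 512 + 256 + 32 + 8 + 2 in binary powers of 2.
So 4^810 ≡ 53 · 561 · 571 · 656 · 16 ≡ 1 (mod 811).
Since the result is 1, base 4 gives no evidence that 811 is composite.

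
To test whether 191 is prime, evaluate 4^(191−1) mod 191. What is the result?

4^1 ≡ 4 (mod 191)
4^2 ≡ 4^2 = 16 ≡ 16 (mod 191)
4^4 ≡ 16^2 = 256 ≡ 65 (mod 191)
4^8 ≡ 65^2 = 4225 ≡ 23 (mod 191)
4^16 ≡ 23^2 = 529 ≡ 147 (mod 191)
4^32 ≡ 147^2 = 21609 ≡ 26 (mod 191)
4^64 ≡ 26^2 = 676 ≡ 103 (mod 191)
4^128 ≡ 103^2 = 10609 ≡ 104 (mod 191)
190 = 128 + 32 + 16 + 8 + 4 + 2 in binary powers of 2.
So 4^190 ≡ 104 · 26 · 147 · 23 · 65 · 16 ≡ 1 (mod 191).
Since the result is 1, base 4 gives no evidence that 191 is composite.

1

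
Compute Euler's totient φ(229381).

Factor: 229381 = 17 · 103 · 131.
φ(229381) = (17−1) · (103−1) · (131−1) = 16 · 102 · 130 = 212160.

212160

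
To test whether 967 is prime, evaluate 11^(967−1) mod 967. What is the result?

1

11^1 ≡ 11 (mod 967)
11^2 ≡ 11^2 = 121 ≡ 121 (mod 967)
11^4 ≡ 121^2 = 14641 ≡ 136 (mod 967)
11^8 ≡ 136^2 = 18496 ≡ 123 (mod 967)
11^16 ≡ 123^2 = 15129 ≡ 624 (mod 967)
11^32 ≡ 624^2 = 389376 ≡ 642 (mod 967)
11^64 ≡ 642^2 = 412164 ≡ 222 (mod 967)
11^128 ≡ 222^2 = 49284 ≡ 934 (mod 967)
11^256 ≡ 934^2 = 872356 ≡ 122 (mod 967)
11^512 ≡ 122^2 = 14884 ≡ 379 (mod 967)
966 = 512 + 256 + 128 + 64 + 4 + 2 in binary powers of 2.
So 11^966 ≡ 379 · 122 · 934 · 222 · 136 · 121 ≡ 1 (mod 967).
Since the result is 1, base 11 gives no evidence that 967 is composite.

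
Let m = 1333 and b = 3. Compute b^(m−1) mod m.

3^1 ≡ 3 (mod 1333)
3^2 ≡ 3^2 = 9 ≡ 9 (mod 1333)
3^4 ≡ 9^2 = 81 ≡ 81 (mod 1333)
3^8 ≡ 81^2 = 6561 ≡ 1229 (mod 1333)
3^16 ≡ 1229^2 = 1510441 ≡ 152 (mod 1333)
3^32 ≡ 152^2 = 23104 ≡ 443 (mod 1333)
3^64 ≡ 443^2 = 196249 ≡ 298 (mod 1333)
3^128 ≡ 298^2 = 88804 ≡ 826 (mod 1333)
3^256 ≡ 826^2 = 682276 ≡ 1113 (mod 1333)
3^512 ≡ 1113^2 = 1238769 ≡ 412 (mod 1333)
3^1024 ≡ 412^2 = 169744 ≡ 453 (mod 1333)
1332 = 1024 + 256 + 32 + 16 + 4 in binary powers of 2.
So 3^1332 ≡ 453 · 1113 · 443 · 152 · 81 ≡ 1000 (mod 1333).
Since 1000 ≠ 1, base 3 is a Fermat witness: 1333 is composite.

1000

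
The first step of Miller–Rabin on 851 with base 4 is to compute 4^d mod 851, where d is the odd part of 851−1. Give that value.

169

851 − 1 = 850 = 2^1 · 425, so d = 425.
4^1 ≡ 4 (mod 851)
4^2 ≡ 4^2 = 16 ≡ 16 (mod 851)
4^4 ≡ 16^2 = 256 ≡ 256 (mod 851)
4^8 ≡ 256^2 = 65536 ≡ 9 (mod 851)
4^16 ≡ 9^2 = 81 ≡ 81 (mod 851)
4^32 ≡ 81^2 = 6561 ≡ 604 (mod 851)
4^64 ≡ 604^2 = 364816 ≡ 588 (mod 851)
4^128 ≡ 588^2 = 345744 ≡ 238 (mod 851)
4^256 ≡ 238^2 = 56644 ≡ 478 (mod 851)
425 = 256 + 128 + 32 + 8 + 1 in binary powers of 2.
So 4^425 ≡ 478 · 238 · 604 · 9 · 4 ≡ 169 (mod 851).
Squaring chain: 169; never reaches −1, so base 4 is a Miller–Rabin witness that 851 is composite.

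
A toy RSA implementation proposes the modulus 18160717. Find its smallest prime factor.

18160717 is odd.
Digit sum 31, not divisible by 3.
Ends in 7: not divisible by 5.
7: 18160717 = 7·2594388 + 1
11: 18160717 = 11·1650974 + 3
13: 18160717 = 13·1396978 + 3
17: 18160717 = 17·1068277 + 8
19: 18160717 = 19·955827 + 4
23: 18160717 = 23·789596 + 9
29: 18160717 = 29·626231 + 18
31: 18160717 = 31·585829 + 18
37: 18160717 = 37·490830 + 7
41: 18160717 = 41·442944 + 13
43: 18160717 = 43·422342 + 11
47: 18160717 = 47·386398 + 11
53: 18160717 = 53·342655 + 2
59: 18160717 = 59·307808 + 45
61: 18160717 = 61·297716 + 41
67: 18160717 = 67·271055 + 32
71: 18160717 = 71·255784 + 53
73: 18160717 = 73·248776 + 69
79: 18160717 = 79·229882 + 39
83: 18160717 = 83·218803 + 68
89: 18160717 = 89·204053

89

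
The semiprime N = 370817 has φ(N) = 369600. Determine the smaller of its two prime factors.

601

φ(n) = (p−1)(q−1) = n − (p+q) + 1, so p + q = 370817 − 369600 + 1 = 1218.
p and q are the roots of t² − 1218t + 370817 = 0.
Discriminant: 1218² − 4·370817 = 1483524 − 1483268 = 256; √256 = 16.
q = (1218 − 16)/2 = 601, p = (1218 + 16)/2 = 617.
Check: 601 · 617 = 370817.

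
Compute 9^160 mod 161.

72

9^1 ≡ 9 (mod 161)
9^2 ≡ 9^2 = 81 ≡ 81 (mod 161)
9^4 ≡ 81^2 = 6561 ≡ 121 (mod 161)
9^8 ≡ 121^2 = 14641 ≡ 151 (mod 161)
9^16 ≡ 151^2 = 22801 ≡ 100 (mod 161)
9^32 ≡ 100^2 = 10000 ≡ 18 (mod 161)
9^64 ≡ 18^2 = 324 ≡ 2 (mod 161)
9^128 ≡ 2^2 = 4 ≡ 4 (mod 161)
160 = 128 + 32 in binary powers of 2.
So 9^160 ≡ 4 · 18 ≡ 72 (mod 161).
Since 72 ≠ 1, base 9 is a Fermat witness: 161 is composite.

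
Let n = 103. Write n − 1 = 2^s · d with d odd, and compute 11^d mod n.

103 − 1 = 102 = 2^1 · 51, so d = 51.
11^1 ≡ 11 (mod 103)
11^2 ≡ 11^2 = 121 ≡ 18 (mod 103)
11^4 ≡ 18^2 = 324 ≡ 15 (mod 103)
11^8 ≡ 15^2 = 225 ≡ 19 (mod 103)
11^16 ≡ 19^2 = 361 ≡ 52 (mod 103)
11^32 ≡ 52^2 = 2704 ≡ 26 (mod 103)
51 = 32 + 16 + 2 + 1 in binary powers of 2.
So 11^51 ≡ 26 · 52 · 18 · 11 ≡ 102 (mod 103).
Since 11^d ≡ 102 (mod 103), base 11 does not prove 103 composite.

102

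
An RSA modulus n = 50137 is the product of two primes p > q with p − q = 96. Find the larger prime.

Since p = q + 96, we have 50137 = q(q + 96), so q² + 96q − 50137 = 0.
Discriminant: 96² + 4·50137 = 9216 + 200548 = 209764; √209764 = 458.
q = (−96 + 458)/2 = 181, and p = q + 96 = 277.
Check: 181 · 277 = 50137.

277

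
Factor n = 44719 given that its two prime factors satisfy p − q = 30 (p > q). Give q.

197

Since p = q + 30, we have 44719 = q(q + 30), so q² + 30q − 44719 = 0.
Discriminant: 30² + 4·44719 = 900 + 178876 = 179776; √179776 = 424.
q = (−30 + 424)/2 = 197, and p = q + 30 = 227.
Check: 197 · 227 = 44719.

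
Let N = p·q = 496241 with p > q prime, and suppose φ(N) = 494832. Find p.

φ(n) = (p−1)(q−1) = n − (p+q) + 1, so p + q = 496241 − 494832 + 1 = 1410.
p and q are the roots of t² − 1410t + 496241 = 0.
Discriminant: 1410² − 4·496241 = 1988100 − 1984964 = 3136; √3136 = 56.
q = (1410 − 56)/2 = 677, p = (1410 + 56)/2 = 733.
Check: 677 · 733 = 496241.

733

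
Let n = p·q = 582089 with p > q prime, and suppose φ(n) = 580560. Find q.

709

φ(n) = (p−1)(q−1) = n − (p+q) + 1, so p + q = 582089 − 580560 + 1 = 1530.
p and q are the roots of t² − 1530t + 582089 = 0.
Discriminant: 1530² − 4·582089 = 2340900 − 2328356 = 12544; √12544 = 112.
q = (1530 − 112)/2 = 709, p = (1530 + 112)/2 = 821.
Check: 709 · 821 = 582089.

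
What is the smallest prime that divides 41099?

41099 is odd.
Digit sum 23, not divisible by 3.
Ends in 9: not divisible by 5.
7: 41099 = 7·5871 + 2
11: 41099 = 11·3736 + 3
13: 41099 = 13·3161 + 6
17: 41099 = 17·2417 + 10
19: 41099 = 19·2163 + 2
23: 41099 = 23·1786 + 21
29: 41099 = 29·1417 + 6
31: 41099 = 31·1325 + 24
37: 41099 = 37·1110 + 29
41: 41099 = 41·1002 + 17
43: 41099 = 43·955 + 34
47: 41099 = 47·874 + 21
53: 41099 = 53·775 + 24
59: 41099 = 59·696 + 35
61: 41099 = 61·673 + 46
67: 41099 = 67·613 + 28
71: 41099 = 71·578 + 61
73: 41099 = 73·563

73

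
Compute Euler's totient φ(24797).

Factor: 24797 = 137 · 181.
φ(24797) = (137−1) · (181−1) = 136 · 180 = 24480.

24480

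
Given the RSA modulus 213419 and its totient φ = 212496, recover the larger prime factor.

467

φ(n) = (p−1)(q−1) = n − (p+q) + 1, so p + q = 213419 − 212496 + 1 = 924.
p and q are the roots of t² − 924t + 213419 = 0.
Discriminant: 924² − 4·213419 = 853776 − 853676 = 100; √100 = 10.
q = (924 − 10)/2 = 457, p = (924 + 10)/2 = 467.
Check: 457 · 467 = 213419.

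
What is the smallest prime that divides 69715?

5

69715 is odd.
Digit sum 28, not divisible by 3.
Ends in 5: divisible by 5.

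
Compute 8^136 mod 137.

8^1 ≡ 8 (mod 137)
8^2 ≡ 8^2 = 64 ≡ 64 (mod 137)
8^4 ≡ 64^2 = 4096 ≡ 123 (mod 137)
8^8 ≡ 123^2 = 15129 ≡ 59 (mod 137)
8^16 ≡ 59^2 = 3481 ≡ 56 (mod 137)
8^32 ≡ 56^2 = 3136 ≡ 122 (mod 137)
8^64 ≡ 122^2 = 14884 ≡ 88 (mod 137)
8^128 ≡ 88^2 = 7744 ≡ 72 (mod 137)
136 = 128 + 8 in binary powers of 2.
So 8^136 ≡ 72 · 59 ≡ 1 (mod 137).
Since the result is 1, base 8 gives no evidence that 137 is composite.

1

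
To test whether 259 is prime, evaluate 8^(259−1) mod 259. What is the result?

8^1 ≡ 8 (mod 259)
8^2 ≡ 8^2 = 64 ≡ 64 (mod 259)
8^4 ≡ 64^2 = 4096 ≡ 211 (mod 259)
8^8 ≡ 211^2 = 44521 ≡ 232 (mod 259)
8^16 ≡ 232^2 = 53824 ≡ 211 (mod 259)
8^32 ≡ 211^2 = 44521 ≡ 232 (mod 259)
8^64 ≡ 232^2 = 53824 ≡ 211 (mod 259)
8^128 ≡ 211^2 = 44521 ≡ 232 (mod 259)
8^256 ≡ 232^2 = 53824 ≡ 211 (mod 259)
258 = 256 + 2 in binary powers of 2.
So 8^258 ≡ 211 · 64 ≡ 36 (mod 259).
Since 36 ≠ 1, base 8 is a Fermat witness: 259 is composite.

36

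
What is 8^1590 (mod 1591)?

1368

8^1 ≡ 8 (mod 1591)
8^2 ≡ 8^2 = 64 ≡ 64 (mod 1591)
8^4 ≡ 64^2 = 4096 ≡ 914 (mod 1591)
8^8 ≡ 914^2 = 835396 ≡ 121 (mod 1591)
8^16 ≡ 121^2 = 14641 ≡ 322 (mod 1591)
8^32 ≡ 322^2 = 103684 ≡ 269 (mod 1591)
8^64 ≡ 269^2 = 72361 ≡ 766 (mod 1591)
8^128 ≡ 766^2 = 586756 ≡ 1268 (mod 1591)
8^256 ≡ 1268^2 = 1607824 ≡ 914 (mod 1591)
8^512 ≡ 914^2 = 835396 ≡ 121 (mod 1591)
8^1024 ≡ 121^2 = 14641 ≡ 322 (mod 1591)
1590 = 1024 + 512 + 32 + 16 + 4 + 2 in binary powers of 2.
So 8^1590 ≡ 322 · 121 · 269 · 322 · 914 · 64 ≡ 1368 (mod 1591).
Since 1368 ≠ 1, base 8 is a Fermat witness: 1591 is composite.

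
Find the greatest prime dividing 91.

91 = 7 · 13
13 is prime.
So 91 = 7 · 13; the largest prime factor is 13.

13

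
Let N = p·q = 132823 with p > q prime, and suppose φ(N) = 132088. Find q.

φ(n) = (p−1)(q−1) = n − (p+q) + 1, so p + q = 132823 − 132088 + 1 = 736.
p and q are the roots of t² − 736t + 132823 = 0.
Discriminant: 736² − 4·132823 = 541696 − 531292 = 10404; √10404 = 102.
q = (736 − 102)/2 = 317, p = (736 + 102)/2 = 419.
Check: 317 · 419 = 132823.

317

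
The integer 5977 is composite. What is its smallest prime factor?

43

5977 is odd.
Digit sum 28, not divisible by 3.
Ends in 7: not divisible by 5.
7: 5977 = 7·853 + 6
11: 5977 = 11·543 + 4
13: 5977 = 13·459 + 10
17: 5977 = 17·351 + 10
19: 5977 = 19·314 + 11
23: 5977 = 23·259 + 20
29: 5977 = 29·206 + 3
31: 5977 = 31·192 + 25
37: 5977 = 37·161 + 20
41: 5977 = 41·145 + 32
43: 5977 = 43·139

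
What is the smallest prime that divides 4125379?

41

4125379 is odd.
Digit sum 31, not divisible by 3.
Ends in 9: not divisible by 5.
7: 4125379 = 7·589339 + 6
11: 4125379 = 11·375034 + 5
13: 4125379 = 13·317336 + 11
17: 4125379 = 17·242669 + 6
19: 4125379 = 19·217125 + 4
23: 4125379 = 23·179364 + 7
29: 4125379 = 29·142254 + 13
31: 4125379 = 31·133076 + 23
37: 4125379 = 37·111496 + 27
41: 4125379 = 41·100619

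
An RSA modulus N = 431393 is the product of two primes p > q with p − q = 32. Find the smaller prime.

Since p = q + 32, we have 431393 = q(q + 32), so q² + 32q − 431393 = 0.
Discriminant: 32² + 4·431393 = 1024 + 1725572 = 1726596; √1726596 = 1314.
q = (−32 + 1314)/2 = 641, and p = q + 32 = 673.
Check: 641 · 673 = 431393.

641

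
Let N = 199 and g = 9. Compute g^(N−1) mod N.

9^1 ≡ 9 (mod 199)
9^2 ≡ 9^2 = 81 ≡ 81 (mod 199)
9^4 ≡ 81^2 = 6561 ≡ 193 (mod 199)
9^8 ≡ 193^2 = 37249 ≡ 36 (mod 199)
9^16 ≡ 36^2 = 1296 ≡ 102 (mod 199)
9^32 ≡ 102^2 = 10404 ≡ 56 (mod 199)
9^64 ≡ 56^2 = 3136 ≡ 151 (mod 199)
9^128 ≡ 151^2 = 22801 ≡ 115 (mod 199)
198 = 128 + 64 + 4 + 2 in binary powers of 2.
So 9^198 ≡ 115 · 151 · 193 · 81 ≡ 1 (mod 199).
Since the result is 1, base 9 gives no evidence that 199 is composite.

1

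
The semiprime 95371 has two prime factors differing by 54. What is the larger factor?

337

Since p = q + 54, we have 95371 = q(q + 54), so q² + 54q − 95371 = 0.
Discriminant: 54² + 4·95371 = 2916 + 381484 = 384400; √384400 = 620.
q = (−54 + 620)/2 = 283, and p = q + 54 = 337.
Check: 283 · 337 = 95371.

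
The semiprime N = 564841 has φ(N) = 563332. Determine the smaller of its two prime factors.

φ(n) = (p−1)(q−1) = n − (p+q) + 1, so p + q = 564841 − 563332 + 1 = 1510.
p and q are the roots of t² − 1510t + 564841 = 0.
Discriminant: 1510² − 4·564841 = 2280100 − 2259364 = 20736; √20736 = 144.
q = (1510 − 144)/2 = 683, p = (1510 + 144)/2 = 827.
Check: 683 · 827 = 564841.

683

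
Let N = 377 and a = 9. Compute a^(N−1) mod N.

9^1 ≡ 9 (mod 377)
9^2 ≡ 9^2 = 81 ≡ 81 (mod 377)
9^4 ≡ 81^2 = 6561 ≡ 152 (mod 377)
9^8 ≡ 152^2 = 23104 ≡ 107 (mod 377)
9^16 ≡ 107^2 = 11449 ≡ 139 (mod 377)
9^32 ≡ 139^2 = 19321 ≡ 94 (mod 377)
9^64 ≡ 94^2 = 8836 ≡ 165 (mod 377)
9^128 ≡ 165^2 = 27225 ≡ 81 (mod 377)
9^256 ≡ 81^2 = 6561 ≡ 152 (mod 377)
376 = 256 + 64 + 32 + 16 + 8 in binary powers of 2.
So 9^376 ≡ 152 · 165 · 94 · 139 · 107 ≡ 256 (mod 377).
Since 256 ≠ 1, base 9 is a Fermat witness: 377 is composite.

256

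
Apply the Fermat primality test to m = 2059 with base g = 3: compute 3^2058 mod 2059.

3^1 ≡ 3 (mod 2059)
3^2 ≡ 3^2 = 9 ≡ 9 (mod 2059)
3^4 ≡ 9^2 = 81 ≡ 81 (mod 2059)
3^8 ≡ 81^2 = 6561 ≡ 384 (mod 2059)
3^16 ≡ 384^2 = 147456 ≡ 1267 (mod 2059)
3^32 ≡ 1267^2 = 1605289 ≡ 1328 (mod 2059)
3^64 ≡ 1328^2 = 1763584 ≡ 1080 (mod 2059)
3^128 ≡ 1080^2 = 1166400 ≡ 1006 (mod 2059)
3^256 ≡ 1006^2 = 1012036 ≡ 1067 (mod 2059)
3^512 ≡ 1067^2 = 1138489 ≡ 1921 (mod 2059)
3^1024 ≡ 1921^2 = 3690241 ≡ 513 (mod 2059)
3^2048 ≡ 513^2 = 263169 ≡ 1676 (mod 2059)
2058 = 2048 + 8 + 2 in binary powers of 2.
So 3^2058 ≡ 1676 · 384 · 9 ≡ 289 (mod 2059).
Since 289 ≠ 1, base 3 is a Fermat witness: 2059 is composite.

289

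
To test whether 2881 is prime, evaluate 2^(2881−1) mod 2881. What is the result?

2^1 ≡ 2 (mod 2881)
2^2 ≡ 2^2 = 4 ≡ 4 (mod 2881)
2^4 ≡ 4^2 = 16 ≡ 16 (mod 2881)
2^8 ≡ 16^2 = 256 ≡ 256 (mod 2881)
2^16 ≡ 256^2 = 65536 ≡ 2154 (mod 2881)
2^32 ≡ 2154^2 = 4639716 ≡ 1306 (mod 2881)
2^64 ≡ 1306^2 = 1705636 ≡ 84 (mod 2881)
2^128 ≡ 84^2 = 7056 ≡ 1294 (mod 2881)
2^256 ≡ 1294^2 = 1674436 ≡ 575 (mod 2881)
2^512 ≡ 575^2 = 330625 ≡ 2191 (mod 2881)
2^1024 ≡ 2191^2 = 4800481 ≡ 735 (mod 2881)
2^2048 ≡ 735^2 = 540225 ≡ 1478 (mod 2881)
2880 = 2048 + 512 + 256 + 64 in binary powers of 2.
So 2^2880 ≡ 1478 · 2191 · 575 · 84 ≡ 895 (mod 2881).
Since 895 ≠ 1, base 2 is a Fermat witness: 2881 is composite.

895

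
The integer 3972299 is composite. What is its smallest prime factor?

47

3972299 is odd.
Digit sum 41, not divisible by 3.
Ends in 9: not divisible by 5.
7: 3972299 = 7·567471 + 2
11: 3972299 = 11·361118 + 1
13: 3972299 = 13·305561 + 6
17: 3972299 = 17·233664 + 11
19: 3972299 = 19·209068 + 7
23: 3972299 = 23·172708 + 15
29: 3972299 = 29·136975 + 24
31: 3972299 = 31·128138 + 21
37: 3972299 = 37·107359 + 16
41: 3972299 = 41·96885 + 14
43: 3972299 = 43·92379 + 2
47: 3972299 = 47·84517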